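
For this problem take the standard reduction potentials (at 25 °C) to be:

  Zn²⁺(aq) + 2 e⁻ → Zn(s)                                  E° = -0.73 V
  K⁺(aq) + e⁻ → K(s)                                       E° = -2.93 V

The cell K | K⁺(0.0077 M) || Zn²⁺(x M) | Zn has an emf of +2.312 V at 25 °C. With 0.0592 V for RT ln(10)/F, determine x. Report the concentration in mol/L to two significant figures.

0.36 M

Zn²⁺/Zn is the cathode, K⁺/K the anode: E°cell = +2.20 V, n = 2.
Overall reaction: Zn²⁺(aq) + 2 K(s) → Zn(s) + 2 K⁺(aq); Q = [K⁺]^2/[Zn²⁺]^1.
From E = E° − (0.0592/n) log Q: log Q = (E° − E)·n/0.0592 = (+2.20 − (+2.312))·2/0.0592 = -3.7838.
So 1·log[Zn²⁺] = 2·log(0.0077) − log Q = -4.2270 − (-3.7838) = -0.4432; [Zn²⁺] = 10^(-0.4432) ≈ 0.36 M.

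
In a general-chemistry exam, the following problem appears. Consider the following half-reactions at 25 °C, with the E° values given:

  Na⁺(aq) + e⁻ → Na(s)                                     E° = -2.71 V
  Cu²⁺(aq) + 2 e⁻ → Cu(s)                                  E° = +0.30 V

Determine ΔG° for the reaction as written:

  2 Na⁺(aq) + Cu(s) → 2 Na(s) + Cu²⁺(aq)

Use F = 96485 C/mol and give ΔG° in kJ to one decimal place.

+580.8 kJ

As written, Na⁺/Na is reduced (cathode) and Cu²⁺/Cu is oxidised (anode), so E°cell = (-2.71) − (+0.30) = -3.01 V.
Balancing electrons gives n = 2.
ΔG° = −nFE° = −(2)(96485)(-3.01) = 580,840 J = +580.8 kJ.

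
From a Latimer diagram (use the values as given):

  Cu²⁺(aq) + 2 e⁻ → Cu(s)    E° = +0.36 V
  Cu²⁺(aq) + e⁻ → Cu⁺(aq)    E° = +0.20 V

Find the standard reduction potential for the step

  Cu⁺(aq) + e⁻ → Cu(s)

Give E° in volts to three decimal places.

+0.520 V

Sequential free energies add, so n₃E°₃ = n₁E°₁ + n₂E°₂.
With n₃ = 2, and the known step contributing 1×(+0.20) V, the unknown satisfies 1·E° = 2×(+0.36) − 1×(+0.20) = +0.520.
E° = +0.520 / 1 = +0.520 V.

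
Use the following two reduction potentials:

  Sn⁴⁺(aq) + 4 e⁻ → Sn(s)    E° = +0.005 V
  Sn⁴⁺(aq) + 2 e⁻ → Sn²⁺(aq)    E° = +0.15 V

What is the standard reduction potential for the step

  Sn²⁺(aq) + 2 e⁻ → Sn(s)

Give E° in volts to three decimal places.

-0.140 V

Sequential free energies add, so n₃E°₃ = n₁E°₁ + n₂E°₂.
With n₃ = 4, and the known step contributing 2×(+0.15) V, the unknown satisfies 2·E° = 4×(+0.005) − 2×(+0.15) = -0.280.
E° = -0.280 / 2 = -0.140 V.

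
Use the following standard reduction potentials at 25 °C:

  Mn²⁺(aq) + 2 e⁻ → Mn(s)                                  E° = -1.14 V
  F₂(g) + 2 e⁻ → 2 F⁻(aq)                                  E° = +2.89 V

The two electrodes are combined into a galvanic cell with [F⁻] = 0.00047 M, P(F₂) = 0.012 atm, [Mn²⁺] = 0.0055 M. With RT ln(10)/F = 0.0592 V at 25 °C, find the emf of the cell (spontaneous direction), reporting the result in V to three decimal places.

+4.237 V

F₂/F⁻ is the cathode (higher E°), Mn²⁺/Mn the anode: E°cell = +2.89 − (-1.14) = +4.03 V, n = 2.
Overall: F₂(g) + Mn(s) → 2 F⁻(aq) + Mn²⁺(aq)
Q = [F⁻]^2·[Mn²⁺] / (P(F₂)); log Q = -6.995.
E = E° − (0.0592/n) log Q = +4.03 − (0.0592/2)(-6.995) = +4.237 V.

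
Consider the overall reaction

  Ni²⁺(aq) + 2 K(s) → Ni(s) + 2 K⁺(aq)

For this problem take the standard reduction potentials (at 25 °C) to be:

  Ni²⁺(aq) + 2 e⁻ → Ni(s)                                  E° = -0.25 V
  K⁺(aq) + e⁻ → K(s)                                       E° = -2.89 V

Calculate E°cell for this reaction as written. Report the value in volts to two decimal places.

+2.64 V

The Ni²⁺/Ni couple has the higher reduction potential, so it is the cathode; K⁺/K is oxidised at the anode.
E°cell = E°(cathode) − E°(anode) = (-0.25) − (-2.89) = +2.64 V.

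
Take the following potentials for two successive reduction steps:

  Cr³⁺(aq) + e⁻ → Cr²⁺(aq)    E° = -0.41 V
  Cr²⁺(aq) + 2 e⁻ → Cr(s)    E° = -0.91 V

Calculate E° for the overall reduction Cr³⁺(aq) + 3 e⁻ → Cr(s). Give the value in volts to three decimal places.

-0.743 V

Adding the free-energy changes (−nFE°) of the two steps gives −n₃FE°₃ = −n₁FE°₁ − n₂FE°₂.
E°₃ = (1×-0.41 + 2×-0.91) / 3 = (-2.230) / 3 = -0.743 V.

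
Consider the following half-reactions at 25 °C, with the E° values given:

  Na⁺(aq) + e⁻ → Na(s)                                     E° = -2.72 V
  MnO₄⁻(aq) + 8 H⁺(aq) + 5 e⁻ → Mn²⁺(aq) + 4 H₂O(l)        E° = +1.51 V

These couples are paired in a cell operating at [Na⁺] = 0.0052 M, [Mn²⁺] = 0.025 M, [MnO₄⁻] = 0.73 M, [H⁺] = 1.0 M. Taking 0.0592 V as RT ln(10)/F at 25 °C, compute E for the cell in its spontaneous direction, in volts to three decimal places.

MnO₄⁻/Mn²⁺ is the cathode (higher E°), Na⁺/Na the anode: E°cell = +1.51 − (-2.72) = +4.23 V, n = 5.
Overall: MnO₄⁻(aq) + 8 H⁺(aq) + 5 Na(s) → Mn²⁺(aq) + 4 H₂O(l) + 5 Na⁺(aq)
Q = [Mn²⁺]·[Na⁺]^5 / ([MnO₄⁻]·[H⁺]^8); log Q = -12.885.
E = E° − (0.0592/n) log Q = +4.23 − (0.0592/5)(-12.885) = +4.383 V.

+4.383 V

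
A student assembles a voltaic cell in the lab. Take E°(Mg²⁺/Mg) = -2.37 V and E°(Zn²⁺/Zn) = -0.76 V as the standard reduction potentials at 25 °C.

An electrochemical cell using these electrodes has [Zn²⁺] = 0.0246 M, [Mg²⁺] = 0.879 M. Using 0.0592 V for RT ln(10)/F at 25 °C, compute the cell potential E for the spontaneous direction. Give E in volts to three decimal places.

Zn²⁺/Zn is the cathode (higher E°), Mg²⁺/Mg the anode: E°cell = -0.76 − (-2.37) = +1.61 V, n = 2.
Overall: Zn²⁺(aq) + Mg(s) → Zn(s) + Mg²⁺(aq)
Q = [Mg²⁺] / ([Zn²⁺]); log Q = 1.553.
E = E° − (0.0592/n) log Q = +1.61 − (0.0592/2)(1.553) = +1.564 V.

+1.564 V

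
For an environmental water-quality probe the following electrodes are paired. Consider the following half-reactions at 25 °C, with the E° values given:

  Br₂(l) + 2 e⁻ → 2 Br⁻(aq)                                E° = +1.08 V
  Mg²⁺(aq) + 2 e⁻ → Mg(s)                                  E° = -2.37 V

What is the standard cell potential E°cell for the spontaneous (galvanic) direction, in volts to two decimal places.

+3.45 V

The Br₂/Br⁻ couple has the higher reduction potential, so it is the cathode; Mg²⁺/Mg is oxidised at the anode.
E°cell = E°(cathode) − E°(anode) = (+1.08) − (-2.37) = +3.45 V.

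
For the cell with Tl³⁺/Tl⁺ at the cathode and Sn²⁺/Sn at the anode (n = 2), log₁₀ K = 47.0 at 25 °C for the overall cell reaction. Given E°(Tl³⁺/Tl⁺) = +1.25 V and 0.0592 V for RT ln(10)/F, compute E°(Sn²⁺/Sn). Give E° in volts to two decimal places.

-0.14 V

E°cell = (0.0592/n)·log K = (0.0592/2)(47.0) = +1.391 V.
Since Tl³⁺/Tl⁺ is the cathode and Sn²⁺/Sn the anode, E°cell = E°(Tl³⁺/Tl⁺) − E°(Sn²⁺/Sn).
So E°(Sn²⁺/Sn) = E°(Tl³⁺/Tl⁺) − E°cell = (+1.25) − (+1.391) = -0.14 V.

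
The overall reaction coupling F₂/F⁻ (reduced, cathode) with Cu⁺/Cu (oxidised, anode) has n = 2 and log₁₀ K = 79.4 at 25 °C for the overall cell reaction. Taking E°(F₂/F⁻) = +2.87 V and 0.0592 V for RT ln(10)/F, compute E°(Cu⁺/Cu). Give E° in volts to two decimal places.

+0.52 V

E°cell = (0.0592/n)·log K = (0.0592/2)(79.4) = +2.350 V.
Since F₂/F⁻ is the cathode and Cu⁺/Cu the anode, E°cell = E°(F₂/F⁻) − E°(Cu⁺/Cu).
So E°(Cu⁺/Cu) = E°(F₂/F⁻) − E°cell = (+2.87) − (+2.350) = +0.52 V.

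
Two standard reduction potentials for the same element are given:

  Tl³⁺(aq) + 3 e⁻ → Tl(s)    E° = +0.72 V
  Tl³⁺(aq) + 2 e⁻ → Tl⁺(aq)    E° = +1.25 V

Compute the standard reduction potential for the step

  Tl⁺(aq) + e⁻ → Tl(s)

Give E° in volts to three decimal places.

Sequential free energies add, so n₃E°₃ = n₁E°₁ + n₂E°₂.
With n₃ = 3, and the known step contributing 2×(+1.25) V, the unknown satisfies 1·E° = 3×(+0.72) − 2×(+1.25) = -0.340.
E° = -0.340 / 1 = -0.340 V.

-0.340 V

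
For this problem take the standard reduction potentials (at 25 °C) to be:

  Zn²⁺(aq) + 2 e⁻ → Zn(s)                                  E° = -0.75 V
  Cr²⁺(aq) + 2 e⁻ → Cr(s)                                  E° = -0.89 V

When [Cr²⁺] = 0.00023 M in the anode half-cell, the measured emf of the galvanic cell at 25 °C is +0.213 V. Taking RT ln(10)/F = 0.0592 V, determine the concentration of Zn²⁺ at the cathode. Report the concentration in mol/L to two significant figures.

0.067 M

Zn²⁺/Zn is the cathode, Cr²⁺/Cr the anode: E°cell = +0.14 V, n = 2.
Overall reaction: Zn²⁺(aq) + Cr(s) → Zn(s) + Cr²⁺(aq); Q = [Cr²⁺]^1/[Zn²⁺]^1.
From E = E° − (0.0592/n) log Q: log Q = (E° − E)·n/0.0592 = (+0.14 − (+0.213))·2/0.0592 = -2.4662.
So 1·log[Zn²⁺] = 1·log(0.00023) − log Q = -3.6383 − (-2.4662) = -1.1721; [Zn²⁺] = 10^(-1.1721) ≈ 0.067 M.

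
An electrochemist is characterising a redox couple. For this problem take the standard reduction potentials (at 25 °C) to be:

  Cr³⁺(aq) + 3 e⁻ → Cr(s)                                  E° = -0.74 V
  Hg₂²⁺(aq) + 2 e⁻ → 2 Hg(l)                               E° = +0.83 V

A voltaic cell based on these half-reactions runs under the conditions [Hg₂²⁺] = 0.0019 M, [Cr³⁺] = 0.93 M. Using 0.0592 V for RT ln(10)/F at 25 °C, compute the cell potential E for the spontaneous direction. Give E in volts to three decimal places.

Hg₂²⁺/Hg is the cathode (higher E°), Cr³⁺/Cr the anode: E°cell = +0.83 − (-0.74) = +1.57 V, n = 6.
Overall: 3 Hg₂²⁺(aq) + 2 Cr(s) → 6 Hg(l) + 2 Cr³⁺(aq)
Q = [Cr³⁺]^2 / ([Hg₂²⁺]^3); log Q = 8.101.
E = E° − (0.0592/n) log Q = +1.57 − (0.0592/6)(8.101) = +1.490 V.

+1.490 V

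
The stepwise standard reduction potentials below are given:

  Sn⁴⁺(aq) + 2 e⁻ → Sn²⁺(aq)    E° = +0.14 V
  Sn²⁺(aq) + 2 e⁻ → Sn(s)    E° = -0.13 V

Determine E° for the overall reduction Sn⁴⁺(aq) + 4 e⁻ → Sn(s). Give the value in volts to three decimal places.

Adding the free-energy changes (−nFE°) of the two steps gives −n₃FE°₃ = −n₁FE°₁ − n₂FE°₂.
E°₃ = (2×+0.14 + 2×-0.13) / 4 = (+0.020) / 4 = +0.005 V.

+0.005 V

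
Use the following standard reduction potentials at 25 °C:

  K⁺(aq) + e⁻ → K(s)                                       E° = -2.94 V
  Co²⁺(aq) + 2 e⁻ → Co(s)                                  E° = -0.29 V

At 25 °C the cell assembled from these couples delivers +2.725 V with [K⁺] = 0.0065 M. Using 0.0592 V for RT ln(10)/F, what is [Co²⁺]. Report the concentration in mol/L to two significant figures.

0.014 M

Co²⁺/Co is the cathode, K⁺/K the anode: E°cell = +2.65 V, n = 2.
Overall reaction: Co²⁺(aq) + 2 K(s) → Co(s) + 2 K⁺(aq); Q = [K⁺]^2/[Co²⁺]^1.
From E = E° − (0.0592/n) log Q: log Q = (E° − E)·n/0.0592 = (+2.65 − (+2.725))·2/0.0592 = -2.5338.
So 1·log[Co²⁺] = 2·log(0.0065) − log Q = -4.3742 − (-2.5338) = -1.8404; [Co²⁺] = 10^(-1.8404) ≈ 0.014 M.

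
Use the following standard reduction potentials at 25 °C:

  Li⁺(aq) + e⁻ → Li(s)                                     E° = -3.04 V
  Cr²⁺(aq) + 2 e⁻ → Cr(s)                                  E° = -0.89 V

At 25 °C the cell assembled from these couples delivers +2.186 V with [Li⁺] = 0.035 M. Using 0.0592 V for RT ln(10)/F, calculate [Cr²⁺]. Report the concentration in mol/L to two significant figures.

0.020 M

Cr²⁺/Cr is the cathode, Li⁺/Li the anode: E°cell = +2.15 V, n = 2.
Overall reaction: Cr²⁺(aq) + 2 Li(s) → Cr(s) + 2 Li⁺(aq); Q = [Li⁺]^2/[Cr²⁺]^1.
From E = E° − (0.0592/n) log Q: log Q = (E° − E)·n/0.0592 = (+2.15 − (+2.186))·2/0.0592 = -1.2162.
So 1·log[Cr²⁺] = 2·log(0.035) − log Q = -2.9119 − (-1.2162) = -1.6957; [Cr²⁺] = 10^(-1.6957) ≈ 0.020 M.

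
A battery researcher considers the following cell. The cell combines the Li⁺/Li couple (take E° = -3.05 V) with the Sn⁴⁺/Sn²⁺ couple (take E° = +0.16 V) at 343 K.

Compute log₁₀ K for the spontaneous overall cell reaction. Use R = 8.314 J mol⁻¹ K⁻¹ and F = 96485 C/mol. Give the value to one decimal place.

Cathode: Sn⁴⁺/Sn²⁺; anode: Li⁺/Li. E°cell = (+0.16) − (-3.05) = +3.21 V, with n = 2.
ΔG° = −nFE° = −RT ln K, so ln K = nFE°/(RT) = (2)(96485)(+3.21) / ((8.314)(343)) = 217.215.
log₁₀ K = 217.215 / ln 10 = 94.3.

94.3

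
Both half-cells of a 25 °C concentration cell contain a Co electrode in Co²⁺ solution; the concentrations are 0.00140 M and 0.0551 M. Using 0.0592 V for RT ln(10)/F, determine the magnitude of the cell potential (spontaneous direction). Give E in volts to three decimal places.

For a concentration cell E°cell = 0. The 0.0551 M side is the cathode (reduction is favoured where [Co²⁺] is higher).
With n = 2, E = −(0.0592/2) log([Co²⁺]ₐₙ/[Co²⁺]꜀ₐₜ) = −(0.0592/2) log(0.0014/0.0551) = −(0.0592/2)(-1.595) = +0.047 V.

+0.047 V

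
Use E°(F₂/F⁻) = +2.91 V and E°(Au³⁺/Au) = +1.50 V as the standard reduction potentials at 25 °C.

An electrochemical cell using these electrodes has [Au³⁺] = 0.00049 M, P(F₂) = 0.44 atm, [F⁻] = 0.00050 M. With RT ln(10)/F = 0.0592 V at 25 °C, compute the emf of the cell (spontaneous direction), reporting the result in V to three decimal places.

+1.660 V

F₂/F⁻ is the cathode (higher E°), Au³⁺/Au the anode: E°cell = +2.91 − (+1.50) = +1.41 V, n = 6.
Overall: 3 F₂(g) + 2 Au(s) → 6 F⁻(aq) + 2 Au³⁺(aq)
Q = [F⁻]^6·[Au³⁺]^2 / (P(F₂)^3); log Q = -25.356.
E = E° − (0.0592/n) log Q = +1.41 − (0.0592/6)(-25.356) = +1.660 V.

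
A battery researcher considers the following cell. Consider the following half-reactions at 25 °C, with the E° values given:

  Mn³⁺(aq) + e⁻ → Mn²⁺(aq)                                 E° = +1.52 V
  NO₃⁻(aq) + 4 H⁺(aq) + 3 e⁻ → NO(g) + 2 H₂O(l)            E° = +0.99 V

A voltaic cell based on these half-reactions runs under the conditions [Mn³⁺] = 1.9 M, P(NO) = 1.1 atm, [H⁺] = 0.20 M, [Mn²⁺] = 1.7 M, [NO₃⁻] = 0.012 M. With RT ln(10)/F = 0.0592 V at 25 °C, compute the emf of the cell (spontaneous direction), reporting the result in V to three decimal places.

+0.627 V

Mn³⁺/Mn²⁺ is the cathode (higher E°), NO₃⁻/NO the anode: E°cell = +1.52 − (+0.99) = +0.53 V, n = 3.
Overall: 3 Mn³⁺(aq) + NO(g) + 2 H₂O(l) → 3 Mn²⁺(aq) + NO₃⁻(aq) + 4 H⁺(aq)
Q = [Mn²⁺]^3·[NO₃⁻]·[H⁺]^4 / ([Mn³⁺]^3·P(NO)); log Q = -4.903.
E = E° − (0.0592/n) log Q = +0.53 − (0.0592/3)(-4.903) = +0.627 V.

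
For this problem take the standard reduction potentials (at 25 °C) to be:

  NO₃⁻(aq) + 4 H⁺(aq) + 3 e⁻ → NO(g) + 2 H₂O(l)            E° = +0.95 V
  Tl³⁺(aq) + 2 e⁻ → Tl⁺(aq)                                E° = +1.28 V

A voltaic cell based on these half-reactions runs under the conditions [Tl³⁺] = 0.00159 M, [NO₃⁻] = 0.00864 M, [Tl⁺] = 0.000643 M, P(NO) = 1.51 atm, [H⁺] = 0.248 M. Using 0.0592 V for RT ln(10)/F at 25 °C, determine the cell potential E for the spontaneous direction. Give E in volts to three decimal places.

+0.434 V

Tl³⁺/Tl⁺ is the cathode (higher E°), NO₃⁻/NO the anode: E°cell = +1.28 − (+0.95) = +0.33 V, n = 6.
Overall: 3 Tl³⁺(aq) + 2 NO(g) + 4 H₂O(l) → 3 Tl⁺(aq) + 2 NO₃⁻(aq) + 8 H⁺(aq)
Q = [Tl⁺]^3·[NO₃⁻]^2·[H⁺]^8 / ([Tl³⁺]^3·P(NO)^2); log Q = -10.509.
E = E° − (0.0592/n) log Q = +0.33 − (0.0592/6)(-10.509) = +0.434 V.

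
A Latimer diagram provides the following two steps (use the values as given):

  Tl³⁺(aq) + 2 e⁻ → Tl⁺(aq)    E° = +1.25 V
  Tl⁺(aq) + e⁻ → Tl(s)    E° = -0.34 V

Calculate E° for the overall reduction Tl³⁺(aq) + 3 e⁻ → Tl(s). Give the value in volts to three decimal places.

Since ΔG° = −nFE° is additive over sequential reductions, n₃E°₃ = n₁E°₁ + n₂E°₂.
E°₃ = (2×+1.25 + 1×-0.34) / 3 = (+2.160) / 3 = +0.720 V.
E° values themselves are not directly additive — weighting by electron count is essential.

+0.720 V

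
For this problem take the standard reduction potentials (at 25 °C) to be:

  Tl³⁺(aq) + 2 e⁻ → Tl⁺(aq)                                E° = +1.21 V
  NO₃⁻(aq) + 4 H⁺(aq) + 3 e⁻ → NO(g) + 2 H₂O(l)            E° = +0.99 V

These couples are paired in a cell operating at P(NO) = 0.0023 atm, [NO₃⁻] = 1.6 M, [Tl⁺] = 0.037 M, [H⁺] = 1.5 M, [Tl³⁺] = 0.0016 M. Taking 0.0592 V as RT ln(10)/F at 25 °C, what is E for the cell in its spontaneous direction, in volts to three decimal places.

+0.110 V

Tl³⁺/Tl⁺ is the cathode (higher E°), NO₃⁻/NO the anode: E°cell = +1.21 − (+0.99) = +0.22 V, n = 6.
Overall: 3 Tl³⁺(aq) + 2 NO(g) + 4 H₂O(l) → 3 Tl⁺(aq) + 2 NO₃⁻(aq) + 8 H⁺(aq)
Q = [Tl⁺]^3·[NO₃⁻]^2·[H⁺]^8 / ([Tl³⁺]^3·P(NO)^2); log Q = 11.186.
E = E° − (0.0592/n) log Q = +0.22 − (0.0592/6)(11.186) = +0.110 V.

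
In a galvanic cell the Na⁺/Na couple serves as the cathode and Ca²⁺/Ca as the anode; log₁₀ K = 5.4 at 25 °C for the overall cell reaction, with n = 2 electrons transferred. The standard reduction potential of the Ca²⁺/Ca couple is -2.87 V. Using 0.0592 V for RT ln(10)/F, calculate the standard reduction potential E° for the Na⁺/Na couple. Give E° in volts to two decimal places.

E°cell = (0.0592/n)·log K = (0.0592/2)(5.4) = +0.160 V.
Since Na⁺/Na is the cathode and Ca²⁺/Ca the anode, E°cell = E°(Na⁺/Na) − E°(Ca²⁺/Ca).
So E°(Na⁺/Na) = E°cell + E°(Ca²⁺/Ca) = +0.160 + (-2.87) = -2.71 V.

-2.71 V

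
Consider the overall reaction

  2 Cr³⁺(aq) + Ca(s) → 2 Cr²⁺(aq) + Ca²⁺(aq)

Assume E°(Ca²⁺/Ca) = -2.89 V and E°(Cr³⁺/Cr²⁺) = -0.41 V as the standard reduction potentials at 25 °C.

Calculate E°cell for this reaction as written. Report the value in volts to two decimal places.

The Cr³⁺/Cr²⁺ couple has the higher reduction potential, so it is the cathode; Ca²⁺/Ca is oxidised at the anode.
E°cell = E°(cathode) − E°(anode) = (-0.41) − (-2.89) = +2.48 V.

+2.48 V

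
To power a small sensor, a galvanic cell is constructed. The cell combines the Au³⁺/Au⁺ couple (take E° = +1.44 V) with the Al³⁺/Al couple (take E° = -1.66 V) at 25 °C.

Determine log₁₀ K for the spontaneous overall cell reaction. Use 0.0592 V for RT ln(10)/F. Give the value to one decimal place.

314.2

Cathode: Au³⁺/Au⁺; anode: Al³⁺/Al. E°cell = +3.10 V, n = 6.
log K = nE°cell / 0.0592 = (6)(+3.10) / 0.0592 = 314.2.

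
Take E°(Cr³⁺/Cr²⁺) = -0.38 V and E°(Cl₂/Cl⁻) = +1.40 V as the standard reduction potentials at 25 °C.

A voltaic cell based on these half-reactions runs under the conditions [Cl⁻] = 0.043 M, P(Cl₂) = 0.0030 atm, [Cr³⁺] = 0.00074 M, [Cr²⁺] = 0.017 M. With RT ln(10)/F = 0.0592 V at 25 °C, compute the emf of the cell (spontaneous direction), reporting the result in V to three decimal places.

+1.867 V

Cl₂/Cl⁻ is the cathode (higher E°), Cr³⁺/Cr²⁺ the anode: E°cell = +1.40 − (-0.38) = +1.78 V, n = 2.
Overall: Cl₂(g) + 2 Cr²⁺(aq) → 2 Cl⁻(aq) + 2 Cr³⁺(aq)
Q = [Cl⁻]^2·[Cr³⁺]^2 / (P(Cl₂)·[Cr²⁺]^2); log Q = -2.933.
E = E° − (0.0592/n) log Q = +1.78 − (0.0592/2)(-2.933) = +1.867 V.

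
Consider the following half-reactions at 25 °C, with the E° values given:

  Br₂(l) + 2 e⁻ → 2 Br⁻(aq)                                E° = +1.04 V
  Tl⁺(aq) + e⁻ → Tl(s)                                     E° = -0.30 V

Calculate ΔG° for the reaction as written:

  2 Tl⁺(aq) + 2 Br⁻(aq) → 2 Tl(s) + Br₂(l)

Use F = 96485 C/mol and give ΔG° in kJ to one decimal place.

As written, Tl⁺/Tl is reduced (cathode) and Br₂/Br⁻ is oxidised (anode), so E°cell = (-0.30) − (+1.04) = -1.34 V.
Balancing electrons gives n = 2.
ΔG° = −nFE° = −(2)(96485)(-1.34) = 258,580 J = +258.6 kJ.

+258.6 kJ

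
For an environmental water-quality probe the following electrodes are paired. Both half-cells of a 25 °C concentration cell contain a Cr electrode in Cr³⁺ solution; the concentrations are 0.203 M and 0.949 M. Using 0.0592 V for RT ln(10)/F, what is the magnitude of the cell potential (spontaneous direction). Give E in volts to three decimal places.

For a concentration cell E°cell = 0. The 0.949 M side is the cathode (reduction is favoured where [Cr³⁺] is higher).
With n = 3, E = −(0.0592/3) log([Cr³⁺]ₐₙ/[Cr³⁺]꜀ₐₜ) = −(0.0592/3) log(0.203/0.949) = −(0.0592/3)(-0.670) = +0.013 V.

+0.013 V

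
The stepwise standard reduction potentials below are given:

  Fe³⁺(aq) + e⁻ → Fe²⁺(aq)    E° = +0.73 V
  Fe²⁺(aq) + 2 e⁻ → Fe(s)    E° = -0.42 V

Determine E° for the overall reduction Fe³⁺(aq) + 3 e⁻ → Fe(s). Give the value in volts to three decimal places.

-0.037 V

Since ΔG° = −nFE° is additive over sequential reductions, n₃E°₃ = n₁E°₁ + n₂E°₂.
E°₃ = (1×+0.73 + 2×-0.42) / 3 = (-0.110) / 3 = -0.037 V.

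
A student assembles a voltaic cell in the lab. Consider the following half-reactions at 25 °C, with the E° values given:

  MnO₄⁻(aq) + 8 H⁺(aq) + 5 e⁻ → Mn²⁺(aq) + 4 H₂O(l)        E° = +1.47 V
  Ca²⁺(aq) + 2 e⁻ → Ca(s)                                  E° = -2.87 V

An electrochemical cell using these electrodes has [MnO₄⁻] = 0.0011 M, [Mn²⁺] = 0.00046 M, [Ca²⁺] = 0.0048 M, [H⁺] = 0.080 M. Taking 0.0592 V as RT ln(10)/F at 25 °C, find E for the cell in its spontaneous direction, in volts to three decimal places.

MnO₄⁻/Mn²⁺ is the cathode (higher E°), Ca²⁺/Ca the anode: E°cell = +1.47 − (-2.87) = +4.34 V, n = 10.
Overall: 2 MnO₄⁻(aq) + 16 H⁺(aq) + 5 Ca(s) → 2 Mn²⁺(aq) + 8 H₂O(l) + 5 Ca²⁺(aq)
Q = [Mn²⁺]^2·[Ca²⁺]^5 / ([MnO₄⁻]^2·[H⁺]^16); log Q = 5.199.
E = E° − (0.0592/n) log Q = +4.34 − (0.0592/10)(5.199) = +4.309 V.

+4.309 V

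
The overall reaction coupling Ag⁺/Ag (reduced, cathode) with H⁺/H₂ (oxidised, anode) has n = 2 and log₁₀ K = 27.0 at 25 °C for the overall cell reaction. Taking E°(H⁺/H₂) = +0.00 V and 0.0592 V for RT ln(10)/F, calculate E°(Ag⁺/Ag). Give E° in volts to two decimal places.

+0.80 V

E°cell = (0.0592/n)·log K = (0.0592/2)(27.0) = +0.799 V.
Since Ag⁺/Ag is the cathode and H⁺/H₂ the anode, E°cell = E°(Ag⁺/Ag) − E°(H⁺/H₂).
So E°(Ag⁺/Ag) = E°cell + E°(H⁺/H₂) = +0.799 + (+0.00) = +0.80 V.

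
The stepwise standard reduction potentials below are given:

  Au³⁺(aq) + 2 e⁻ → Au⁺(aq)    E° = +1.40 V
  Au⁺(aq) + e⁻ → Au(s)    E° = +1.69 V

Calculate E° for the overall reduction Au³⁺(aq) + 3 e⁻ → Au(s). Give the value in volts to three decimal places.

+1.497 V

Since ΔG° = −nFE° is additive over sequential reductions, n₃E°₃ = n₁E°₁ + n₂E°₂.
E°₃ = (2×+1.40 + 1×+1.69) / 3 = (+4.490) / 3 = +1.497 V.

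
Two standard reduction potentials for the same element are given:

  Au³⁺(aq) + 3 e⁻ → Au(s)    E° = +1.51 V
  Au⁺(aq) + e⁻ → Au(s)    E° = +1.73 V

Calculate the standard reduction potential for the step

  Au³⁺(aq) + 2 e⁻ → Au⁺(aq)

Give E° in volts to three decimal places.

Sequential free energies add, so n₃E°₃ = n₁E°₁ + n₂E°₂.
With n₃ = 3, and the known step contributing 1×(+1.73) V, the unknown satisfies 2·E° = 3×(+1.51) − 1×(+1.73) = +2.800.
E° = +2.800 / 2 = +1.400 V.

+1.400 V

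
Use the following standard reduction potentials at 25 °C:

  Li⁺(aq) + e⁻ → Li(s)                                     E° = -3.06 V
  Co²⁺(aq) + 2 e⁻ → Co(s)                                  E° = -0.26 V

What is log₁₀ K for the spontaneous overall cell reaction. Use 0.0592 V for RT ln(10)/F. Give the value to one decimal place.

Cathode: Co²⁺/Co; anode: Li⁺/Li. E°cell = +2.80 V, n = 2.
log K = nE°cell / 0.0592 = (2)(+2.80) / 0.0592 = 94.6.

94.6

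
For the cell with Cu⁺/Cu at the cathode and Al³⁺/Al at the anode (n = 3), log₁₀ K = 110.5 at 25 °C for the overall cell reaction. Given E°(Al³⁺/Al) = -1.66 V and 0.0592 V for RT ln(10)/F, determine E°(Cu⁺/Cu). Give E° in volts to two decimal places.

+0.52 V

E°cell = (0.0592/n)·log K = (0.0592/3)(110.5) = +2.181 V.
Since Cu⁺/Cu is the cathode and Al³⁺/Al the anode, E°cell = E°(Cu⁺/Cu) − E°(Al³⁺/Al).
So E°(Cu⁺/Cu) = E°cell + E°(Al³⁺/Al) = +2.181 + (-1.66) = +0.52 V.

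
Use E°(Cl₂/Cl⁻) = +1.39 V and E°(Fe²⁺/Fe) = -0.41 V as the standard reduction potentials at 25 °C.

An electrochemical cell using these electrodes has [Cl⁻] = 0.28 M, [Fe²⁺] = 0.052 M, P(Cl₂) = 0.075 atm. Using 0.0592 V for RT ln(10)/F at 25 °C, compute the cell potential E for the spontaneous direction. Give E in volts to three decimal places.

Cl₂/Cl⁻ is the cathode (higher E°), Fe²⁺/Fe the anode: E°cell = +1.39 − (-0.41) = +1.80 V, n = 2.
Overall: Cl₂(g) + Fe(s) → 2 Cl⁻(aq) + Fe²⁺(aq)
Q = [Cl⁻]^2·[Fe²⁺] / (P(Cl₂)); log Q = -1.265.
E = E° − (0.0592/n) log Q = +1.80 − (0.0592/2)(-1.265) = +1.837 V.

+1.837 V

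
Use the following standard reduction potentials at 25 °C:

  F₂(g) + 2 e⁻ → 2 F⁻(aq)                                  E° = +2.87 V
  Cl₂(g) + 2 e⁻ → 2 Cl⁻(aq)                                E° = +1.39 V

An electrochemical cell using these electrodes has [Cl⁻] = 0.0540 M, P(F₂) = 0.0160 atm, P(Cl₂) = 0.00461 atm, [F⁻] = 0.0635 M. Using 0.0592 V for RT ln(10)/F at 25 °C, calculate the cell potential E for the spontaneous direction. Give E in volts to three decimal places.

F₂/F⁻ is the cathode (higher E°), Cl₂/Cl⁻ the anode: E°cell = +2.87 − (+1.39) = +1.48 V, n = 2.
Overall: F₂(g) + 2 Cl⁻(aq) → 2 F⁻(aq) + Cl₂(g)
Q = [F⁻]^2·P(Cl₂) / (P(F₂)·[Cl⁻]^2); log Q = -0.400.
E = E° − (0.0592/n) log Q = +1.48 − (0.0592/2)(-0.400) = +1.492 V.

+1.492 V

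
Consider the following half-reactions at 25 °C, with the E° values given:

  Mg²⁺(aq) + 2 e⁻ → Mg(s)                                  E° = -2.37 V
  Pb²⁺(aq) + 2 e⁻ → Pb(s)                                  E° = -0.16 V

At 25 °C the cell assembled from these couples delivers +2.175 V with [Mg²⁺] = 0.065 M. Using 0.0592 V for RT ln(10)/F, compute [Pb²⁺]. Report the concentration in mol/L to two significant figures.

Pb²⁺/Pb is the cathode, Mg²⁺/Mg the anode: E°cell = +2.21 V, n = 2.
Overall reaction: Pb²⁺(aq) + Mg(s) → Pb(s) + Mg²⁺(aq); Q = [Mg²⁺]^1/[Pb²⁺]^1.
From E = E° − (0.0592/n) log Q: log Q = (E° − E)·n/0.0592 = (+2.21 − (+2.175))·2/0.0592 = 1.1824.
So 1·log[Pb²⁺] = 1·log(0.065) − log Q = -1.1871 − (1.1824) = -2.3695; [Pb²⁺] = 10^(-2.3695) ≈ 0.0043 M.

0.0043 M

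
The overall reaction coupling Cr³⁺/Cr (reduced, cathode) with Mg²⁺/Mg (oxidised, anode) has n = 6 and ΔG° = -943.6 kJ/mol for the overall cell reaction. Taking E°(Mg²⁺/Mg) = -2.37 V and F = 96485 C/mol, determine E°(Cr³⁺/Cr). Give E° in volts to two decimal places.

-0.74 V

E°cell = −ΔG°/(nF) = −(-943.6×10³)/((6)(96485)) = +1.630 V.
Since Cr³⁺/Cr is the cathode and Mg²⁺/Mg the anode, E°cell = E°(Cr³⁺/Cr) − E°(Mg²⁺/Mg).
So E°(Cr³⁺/Cr) = E°cell + E°(Mg²⁺/Mg) = +1.630 + (-2.37) = -0.74 V.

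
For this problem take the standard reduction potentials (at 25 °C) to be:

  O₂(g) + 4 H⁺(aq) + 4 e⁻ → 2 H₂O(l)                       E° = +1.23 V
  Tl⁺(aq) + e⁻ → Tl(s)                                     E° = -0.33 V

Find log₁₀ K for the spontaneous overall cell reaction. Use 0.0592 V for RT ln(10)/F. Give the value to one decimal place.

105.4

Cathode: O₂/H₂O; anode: Tl⁺/Tl. E°cell = +1.56 V, n = 4.
log K = nE°cell / 0.0592 = (4)(+1.56) / 0.0592 = 105.4.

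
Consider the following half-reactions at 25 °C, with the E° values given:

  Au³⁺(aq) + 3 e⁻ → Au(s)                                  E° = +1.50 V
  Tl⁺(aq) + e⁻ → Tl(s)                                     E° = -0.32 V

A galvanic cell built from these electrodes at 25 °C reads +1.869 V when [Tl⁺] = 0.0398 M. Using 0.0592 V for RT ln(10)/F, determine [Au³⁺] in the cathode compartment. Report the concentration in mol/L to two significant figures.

0.019 M

Au³⁺/Au is the cathode, Tl⁺/Tl the anode: E°cell = +1.82 V, n = 3.
Overall reaction: Au³⁺(aq) + 3 Tl(s) → Au(s) + 3 Tl⁺(aq); Q = [Tl⁺]^3/[Au³⁺]^1.
From E = E° − (0.0592/n) log Q: log Q = (E° − E)·n/0.0592 = (+1.82 − (+1.869))·3/0.0592 = -2.4831.
So 1·log[Au³⁺] = 3·log(0.0398) − log Q = -4.2004 − (-2.4831) = -1.7173; [Au³⁺] = 10^(-1.7173) ≈ 0.019 M.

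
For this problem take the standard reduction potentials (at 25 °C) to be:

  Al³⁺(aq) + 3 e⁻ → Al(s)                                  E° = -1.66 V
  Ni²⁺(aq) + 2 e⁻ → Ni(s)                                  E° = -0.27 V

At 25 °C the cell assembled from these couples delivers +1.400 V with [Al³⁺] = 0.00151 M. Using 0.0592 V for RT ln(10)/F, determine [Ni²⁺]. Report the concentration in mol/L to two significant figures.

0.029 M

Ni²⁺/Ni is the cathode, Al³⁺/Al the anode: E°cell = +1.39 V, n = 6.
Overall reaction: 3 Ni²⁺(aq) + 2 Al(s) → 3 Ni(s) + 2 Al³⁺(aq); Q = [Al³⁺]^2/[Ni²⁺]^3.
From E = E° − (0.0592/n) log Q: log Q = (E° − E)·n/0.0592 = (+1.39 − (+1.400))·6/0.0592 = -1.0135.
So 3·log[Ni²⁺] = 2·log(0.00151) − log Q = -5.6420 − (-1.0135) = -4.6285; log[Ni²⁺] = -4.6285 / 3 = -1.5428; [Ni²⁺] = 10^(-1.5428) ≈ 0.029 M.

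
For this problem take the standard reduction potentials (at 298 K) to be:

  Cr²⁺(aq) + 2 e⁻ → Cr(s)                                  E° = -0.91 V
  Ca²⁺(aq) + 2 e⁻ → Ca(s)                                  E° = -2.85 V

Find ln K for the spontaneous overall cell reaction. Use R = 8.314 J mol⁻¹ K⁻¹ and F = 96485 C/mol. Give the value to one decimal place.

151.1

Cathode: Cr²⁺/Cr; anode: Ca²⁺/Ca. E°cell = (-0.91) − (-2.85) = +1.94 V, with n = 2.
ΔG° = −nFE° = −RT ln K, so ln K = nFE°/(RT) = (2)(96485)(+1.94) / ((8.314)(298)) = 151.100.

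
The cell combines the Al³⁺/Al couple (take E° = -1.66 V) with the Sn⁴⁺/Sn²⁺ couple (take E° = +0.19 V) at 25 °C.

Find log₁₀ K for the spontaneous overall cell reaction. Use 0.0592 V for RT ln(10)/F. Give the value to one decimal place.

187.5

Cathode: Sn⁴⁺/Sn²⁺; anode: Al³⁺/Al. E°cell = +1.85 V, n = 6.
log K = nE°cell / 0.0592 = (6)(+1.85) / 0.0592 = 187.5.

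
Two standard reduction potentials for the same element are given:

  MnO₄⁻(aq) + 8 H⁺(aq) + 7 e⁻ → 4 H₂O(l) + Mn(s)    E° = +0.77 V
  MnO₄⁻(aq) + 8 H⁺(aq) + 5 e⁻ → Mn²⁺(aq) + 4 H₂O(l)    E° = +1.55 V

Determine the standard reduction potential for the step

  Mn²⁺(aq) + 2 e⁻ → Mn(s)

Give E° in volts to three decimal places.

-1.180 V

Sequential free energies add, so n₃E°₃ = n₁E°₁ + n₂E°₂.
With n₃ = 7, and the known step contributing 5×(+1.55) V, the unknown satisfies 2·E° = 7×(+0.77) − 5×(+1.55) = -2.360.
E° = -2.360 / 2 = -1.180 V.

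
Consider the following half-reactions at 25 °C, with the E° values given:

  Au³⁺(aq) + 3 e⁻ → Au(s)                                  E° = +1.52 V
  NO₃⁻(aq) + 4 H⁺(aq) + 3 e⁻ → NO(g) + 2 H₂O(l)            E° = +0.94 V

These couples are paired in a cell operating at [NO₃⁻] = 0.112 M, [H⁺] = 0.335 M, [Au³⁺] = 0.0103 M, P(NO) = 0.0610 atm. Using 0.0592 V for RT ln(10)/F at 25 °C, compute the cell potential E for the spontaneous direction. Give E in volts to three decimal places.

Au³⁺/Au is the cathode (higher E°), NO₃⁻/NO the anode: E°cell = +1.52 − (+0.94) = +0.58 V, n = 3.
Overall: Au³⁺(aq) + NO(g) + 2 H₂O(l) → Au(s) + NO₃⁻(aq) + 4 H⁺(aq)
Q = [NO₃⁻]·[H⁺]^4 / ([Au³⁺]·P(NO)); log Q = 0.351.
E = E° − (0.0592/n) log Q = +0.58 − (0.0592/3)(0.351) = +0.573 V.

+0.573 V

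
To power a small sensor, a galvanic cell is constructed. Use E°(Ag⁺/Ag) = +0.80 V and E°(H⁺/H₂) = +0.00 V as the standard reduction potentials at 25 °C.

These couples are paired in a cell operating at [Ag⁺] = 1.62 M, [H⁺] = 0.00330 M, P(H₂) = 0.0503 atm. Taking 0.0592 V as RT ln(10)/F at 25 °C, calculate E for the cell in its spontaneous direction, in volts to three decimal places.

Ag⁺/Ag is the cathode (higher E°), H⁺/H₂ the anode: E°cell = +0.80 − (+0.00) = +0.80 V, n = 2.
Overall: 2 Ag⁺(aq) + H₂(g) → 2 Ag(s) + 2 H⁺(aq)
Q = [H⁺]^2 / ([Ag⁺]^2·P(H₂)); log Q = -4.084.
E = E° − (0.0592/n) log Q = +0.80 − (0.0592/2)(-4.084) = +0.921 V.

+0.921 V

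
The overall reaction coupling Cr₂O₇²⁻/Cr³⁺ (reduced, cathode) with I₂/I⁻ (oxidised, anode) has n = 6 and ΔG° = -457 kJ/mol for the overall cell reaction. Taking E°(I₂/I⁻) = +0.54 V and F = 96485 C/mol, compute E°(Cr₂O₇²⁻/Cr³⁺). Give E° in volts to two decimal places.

E°cell = −ΔG°/(nF) = −(-457×10³)/((6)(96485)) = +0.789 V.
Since Cr₂O₇²⁻/Cr³⁺ is the cathode and I₂/I⁻ the anode, E°cell = E°(Cr₂O₇²⁻/Cr³⁺) − E°(I₂/I⁻).
So E°(Cr₂O₇²⁻/Cr³⁺) = E°cell + E°(I₂/I⁻) = +0.789 + (+0.54) = +1.33 V.

+1.33 V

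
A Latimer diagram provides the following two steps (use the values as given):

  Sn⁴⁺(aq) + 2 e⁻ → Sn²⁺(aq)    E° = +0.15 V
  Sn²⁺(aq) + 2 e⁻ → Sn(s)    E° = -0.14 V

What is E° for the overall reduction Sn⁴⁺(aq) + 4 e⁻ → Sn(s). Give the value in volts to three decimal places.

+0.005 V

Since ΔG° = −nFE° is additive over sequential reductions, n₃E°₃ = n₁E°₁ + n₂E°₂.
E°₃ = (2×+0.15 + 2×-0.14) / 4 = (+0.020) / 4 = +0.005 V.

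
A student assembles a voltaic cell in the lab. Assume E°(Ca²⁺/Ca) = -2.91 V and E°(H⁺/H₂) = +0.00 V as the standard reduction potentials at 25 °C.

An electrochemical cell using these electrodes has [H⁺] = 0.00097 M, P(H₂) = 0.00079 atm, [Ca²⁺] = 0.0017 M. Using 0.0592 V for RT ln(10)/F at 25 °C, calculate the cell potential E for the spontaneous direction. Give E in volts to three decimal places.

H⁺/H₂ is the cathode (higher E°), Ca²⁺/Ca the anode: E°cell = +0.00 − (-2.91) = +2.91 V, n = 2.
Overall: 2 H⁺(aq) + Ca(s) → H₂(g) + Ca²⁺(aq)
Q = P(H₂)·[Ca²⁺] / ([H⁺]^2); log Q = 0.155.
E = E° − (0.0592/n) log Q = +2.91 − (0.0592/2)(0.155) = +2.905 V.

+2.905 V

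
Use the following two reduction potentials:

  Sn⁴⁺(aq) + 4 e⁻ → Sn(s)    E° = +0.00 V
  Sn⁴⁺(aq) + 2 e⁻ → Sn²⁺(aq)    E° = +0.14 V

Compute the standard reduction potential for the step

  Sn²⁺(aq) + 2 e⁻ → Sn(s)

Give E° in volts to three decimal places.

-0.140 V

Sequential free energies add, so n₃E°₃ = n₁E°₁ + n₂E°₂.
With n₃ = 4, and the known step contributing 2×(+0.14) V, the unknown satisfies 2·E° = 4×(+0.00) − 2×(+0.14) = -0.280.
E° = -0.280 / 2 = -0.140 V.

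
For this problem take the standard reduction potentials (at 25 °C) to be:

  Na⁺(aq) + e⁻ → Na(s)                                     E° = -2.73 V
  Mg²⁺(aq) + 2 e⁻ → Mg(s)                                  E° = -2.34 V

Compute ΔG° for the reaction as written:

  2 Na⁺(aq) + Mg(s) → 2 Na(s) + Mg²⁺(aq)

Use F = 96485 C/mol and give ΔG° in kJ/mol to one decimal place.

+75.3 kJ/mol

As written, Na⁺/Na is reduced (cathode) and Mg²⁺/Mg is oxidised (anode), so E°cell = (-2.73) − (-2.34) = -0.39 V.
Balancing electrons gives n = 2.
ΔG° = −nFE° = −(2)(96485)(-0.39) = 75,258 J = +75.3 kJ/mol.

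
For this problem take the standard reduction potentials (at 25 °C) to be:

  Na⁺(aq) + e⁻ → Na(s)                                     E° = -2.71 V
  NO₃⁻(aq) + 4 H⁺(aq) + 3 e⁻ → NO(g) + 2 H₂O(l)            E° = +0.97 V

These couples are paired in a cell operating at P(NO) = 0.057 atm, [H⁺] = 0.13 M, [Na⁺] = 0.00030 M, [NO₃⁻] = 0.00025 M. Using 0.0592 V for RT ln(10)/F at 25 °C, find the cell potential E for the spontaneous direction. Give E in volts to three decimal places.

NO₃⁻/NO is the cathode (higher E°), Na⁺/Na the anode: E°cell = +0.97 − (-2.71) = +3.68 V, n = 3.
Overall: NO₃⁻(aq) + 4 H⁺(aq) + 3 Na(s) → NO(g) + 2 H₂O(l) + 3 Na⁺(aq)
Q = P(NO)·[Na⁺]^3 / ([NO₃⁻]·[H⁺]^4); log Q = -4.666.
E = E° − (0.0592/n) log Q = +3.68 − (0.0592/3)(-4.666) = +3.772 V.

+3.772 V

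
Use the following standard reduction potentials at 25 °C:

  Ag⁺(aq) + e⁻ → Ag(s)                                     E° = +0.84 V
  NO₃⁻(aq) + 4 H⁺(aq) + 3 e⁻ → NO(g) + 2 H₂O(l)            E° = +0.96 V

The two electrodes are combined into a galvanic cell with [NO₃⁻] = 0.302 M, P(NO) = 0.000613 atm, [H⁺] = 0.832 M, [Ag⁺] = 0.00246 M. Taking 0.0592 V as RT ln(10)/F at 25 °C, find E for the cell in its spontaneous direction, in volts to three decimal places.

NO₃⁻/NO is the cathode (higher E°), Ag⁺/Ag the anode: E°cell = +0.96 − (+0.84) = +0.12 V, n = 3.
Overall: NO₃⁻(aq) + 4 H⁺(aq) + 3 Ag(s) → NO(g) + 2 H₂O(l) + 3 Ag⁺(aq)
Q = P(NO)·[Ag⁺]^3 / ([NO₃⁻]·[H⁺]^4); log Q = -10.200.
E = E° − (0.0592/n) log Q = +0.12 − (0.0592/3)(-10.200) = +0.321 V.

+0.321 V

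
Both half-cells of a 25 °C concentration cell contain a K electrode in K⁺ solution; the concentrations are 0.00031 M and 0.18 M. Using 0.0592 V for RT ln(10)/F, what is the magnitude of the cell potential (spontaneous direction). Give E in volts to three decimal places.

+0.164 V

For a concentration cell E°cell = 0. The 0.18 M side is the cathode (reduction is favoured where [K⁺] is higher).
With n = 1, E = −(0.0592/1) log([K⁺]ₐₙ/[K⁺]꜀ₐₜ) = −(0.0592/1) log(0.00031/0.18) = −(0.0592/1)(-2.764) = +0.164 V.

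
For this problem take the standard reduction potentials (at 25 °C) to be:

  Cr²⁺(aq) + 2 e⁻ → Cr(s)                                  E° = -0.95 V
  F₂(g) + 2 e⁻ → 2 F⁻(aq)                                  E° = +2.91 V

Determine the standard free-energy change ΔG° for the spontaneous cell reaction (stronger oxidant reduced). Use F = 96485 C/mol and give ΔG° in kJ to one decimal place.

-744.9 kJ

F₂/F⁻ (E° = +2.91 V) is the cathode; Cr²⁺/Cr (E° = -0.95 V) is the anode, so E°cell = +3.86 V.
Balancing electrons gives n = 2 (lcm of 2 and 2).
ΔG° = −nFE° = −(2)(96485)(+3.86) = -744,864 J = -744.9 kJ.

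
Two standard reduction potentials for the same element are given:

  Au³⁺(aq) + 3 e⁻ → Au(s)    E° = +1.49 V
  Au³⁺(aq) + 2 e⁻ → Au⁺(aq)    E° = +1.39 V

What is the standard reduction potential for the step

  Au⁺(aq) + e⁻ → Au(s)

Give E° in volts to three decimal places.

Sequential free energies add, so n₃E°₃ = n₁E°₁ + n₂E°₂.
With n₃ = 3, and the known step contributing 2×(+1.39) V, the unknown satisfies 1·E° = 3×(+1.49) − 2×(+1.39) = +1.690.
E° = +1.690 / 1 = +1.690 V.

+1.690 V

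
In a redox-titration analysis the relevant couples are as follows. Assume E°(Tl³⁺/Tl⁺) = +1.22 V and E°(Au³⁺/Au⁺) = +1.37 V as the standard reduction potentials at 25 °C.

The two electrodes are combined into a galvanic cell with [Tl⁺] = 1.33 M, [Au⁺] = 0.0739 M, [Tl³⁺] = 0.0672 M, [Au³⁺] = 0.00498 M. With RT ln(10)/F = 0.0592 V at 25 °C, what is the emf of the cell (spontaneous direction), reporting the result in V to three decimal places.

+0.154 V

Au³⁺/Au⁺ is the cathode (higher E°), Tl³⁺/Tl⁺ the anode: E°cell = +1.37 − (+1.22) = +0.15 V, n = 2.
Overall: Au³⁺(aq) + Tl⁺(aq) → Au⁺(aq) + Tl³⁺(aq)
Q = [Au⁺]·[Tl³⁺] / ([Au³⁺]·[Tl⁺]); log Q = -0.125.
E = E° − (0.0592/n) log Q = +0.15 − (0.0592/2)(-0.125) = +0.154 V.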